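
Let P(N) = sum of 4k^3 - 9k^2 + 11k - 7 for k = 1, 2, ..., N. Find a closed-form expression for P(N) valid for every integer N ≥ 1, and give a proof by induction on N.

We claim P(N) = N(N^3 - N^2 + 2N - 3) for all N ≥ 1.
Base case (N = 1): P(1) = -1, and the closed form gives -1. They agree.
Inductive step: suppose the statement holds for some k ≥ 1, so P(k) = k(k^3 - k^2 + 2k - 3).
Then P(k+1) = P(k) + (4k^3 + 3k^2 + 5k - 1) = (k(k^3 - k^2 + 2k - 3)) + (4k^3 + 3k^2 + 5k - 1).
Simplifying, P(k+1) = (k + 1)(k^3 + 2k^2 + 3k - 1) = (k+1)((k+1)^3 - (k+1)^2 + 2(k+1) - 3),
which is the closed form with N = k+1.
Hence, by induction on N, the claim holds for every N ≥ 1.

P(N) = N(N^3 - N^2 + 2N - 3)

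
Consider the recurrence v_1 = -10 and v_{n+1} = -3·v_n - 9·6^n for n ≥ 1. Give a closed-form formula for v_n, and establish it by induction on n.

Computing the first terms: v_1 = -10, v_2 = -24, v_3 = -252. This suggests v_n = -4(-3)^(n - 1) - 6^n.
Base step (n = 1): the formula gives -10 = -10 = v_1.
Suppose the result is true for n = j, so v_j = -4(-3)^(j - 1) - 6^j.
Then v_{j+1} = -3·v_j - 9·6^j = -3·(-4(-3)^(j - 1) - 6^j) - 9·6^j = -4(-3)^j - 6^(j + 1) = -4(-3)^((j+1) - 1) - 6^(j+1),
which is the claimed formula at n = j+1.
This completes the induction.

v_n = -4(-3)^(n - 1) - 6^n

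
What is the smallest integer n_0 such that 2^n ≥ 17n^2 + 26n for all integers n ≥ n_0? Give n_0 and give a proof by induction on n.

n_0 = 12

At n = 11: 2048 < 2343, so the inequality fails and n_0 ≥ 12. We prove 2^n ≥ 17n^2 + 26n for all n ≥ 12.
When n = 12: 2^n = 4096 and 17n^2 + 26n = 2760, so 4096 ≥ 2760.
Inductive step: assume the claim holds for n = m, so 2^m ≥ 17m^2 + 26m.
Then 2^(m + 1) = 2·(2^m) ≥ 2·(17m^2 + 26m).
Also, for m ≥ 12 we have 2·(17m^2 + 26m) ≥ 17(m+1)^2 + 26(m+1), since 2·(17m^2 + 26m) − (17(m+1)^2 + 26(m+1)) = 17m^2 - 8m - 43, which is nonnegative for all m ≥ 12.
Combining, 2^(m + 1) ≥ 17(m+1)^2 + 26(m+1).
This completes the induction.
Hence the smallest such n_0 is 12.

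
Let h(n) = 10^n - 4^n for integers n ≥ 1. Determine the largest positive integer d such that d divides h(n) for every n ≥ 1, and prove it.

Computing the first values: h(1) = 6 and h(2) = 84; gcd(6, 84) = 6, so d ≤ 6.
We prove 6 | 10^n - 4^n for all n ≥ 1 by induction on n.
Base step (n = 1): h(1) = 6 = 6·(1), so 6 | h(1).
Inductive step: suppose the statement holds for some i ≥ 1, i.e. 6 | h(i). Then
10^{i+1} − 4^{i+1} = 10·10^i − 4·4^i = 10·(10^i − 4^i) + (6)·4^i. The first term is divisible by 6 by the inductive hypothesis, and the second term (6)·4^i is divisible by 6 since 6 | 6. Hence 6 | h(i+1).
By induction, the statement is established for all n ≥ 1.
Therefore the largest such d is 6.

d = 6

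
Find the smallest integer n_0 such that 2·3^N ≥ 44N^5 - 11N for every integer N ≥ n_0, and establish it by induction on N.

n_0 = 16

At N = 15: 28697814 < 33412335, so the inequality fails and n_0 ≥ 16. We prove 2·3^N ≥ 44N^5 - 11N for all N ≥ 16.
Base step (N = 16): 2·3^N = 86093442 and 44N^5 - 11N = 46137168, so 86093442 ≥ 46137168.
For the inductive step, assume it holds for an arbitrary r ≥ 16, so 2·3^r ≥ 44r^5 - 11r.
Then 2·3^(r + 1) = 3·(2·3^r) ≥ 3·(44r^5 - 11r).
Also, for r ≥ 16 we have 3·(44r^5 - 11r) ≥ 44(r+1)^5 - 11(r+1), since 3·(44r^5 - 11r) − (44(r+1)^5 - 11(r+1)) = 88r^5 - 220r^4 - 440r^3 - 440r^2 - 242r - 33, which is nonnegative for all r ≥ 16.
Combining, 2·3^(r + 1) ≥ 44(r+1)^5 - 11(r+1).
This completes the induction.
Hence the smallest such n_0 is 16.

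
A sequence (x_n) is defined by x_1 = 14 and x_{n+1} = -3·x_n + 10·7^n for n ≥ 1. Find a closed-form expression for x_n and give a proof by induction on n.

Computing the first terms: x_1 = 14, x_2 = 28, x_3 = 406. This suggests x_n = 7(-3)^(n - 1) + 7^n.
For the base case n = 1: the formula gives 14 = 14 = x_1.
Suppose the result is true for n = j, so x_j = 7(-3)^(j - 1) + 7^j.
Then x_{j+1} = -3·x_j + 10·7^j = -3·(7(-3)^(j - 1) + 7^j) + 10·7^j = 7(-3)^j + 7^(j + 1) = 7(-3)^((j+1) - 1) + 7^(j+1),
which is the claimed formula at n = j+1.
By the principle of mathematical induction, the result holds for all n ≥ 1.

x_n = 7(-3)^(n - 1) + 7^n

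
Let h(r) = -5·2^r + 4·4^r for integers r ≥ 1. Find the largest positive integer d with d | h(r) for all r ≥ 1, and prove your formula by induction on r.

Computing the first values: h(1) = 6 and h(2) = 44; gcd(6, 44) = 2, so d ≤ 2.
We prove 2 | -5·2^r + 4·4^r for all r ≥ 1 by induction on r.
Base step (r = 1): h(1) = 6 = 2·(3), so 2 | h(1).
Suppose the result is true for r = m, i.e. 2 | h(m). Then
h(m+1) − 4·h(m) = (-5·2^(m+1) + 4·4^(m+1)) − 4·(-5·2^m + 4·4^m) = (-5)·2^m·(2 − 4) = (10)·2^m. Since 2 | h(m) by the inductive hypothesis, 2 | 4·h(m); and 2 | 10 since 10 = 2·5. Therefore 2 | h(m+1).
By induction, the statement is established for all r ≥ 1.
Therefore the largest such d is 2.

d = 2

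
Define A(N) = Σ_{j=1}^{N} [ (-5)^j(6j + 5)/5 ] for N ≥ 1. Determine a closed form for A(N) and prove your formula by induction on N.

We claim A(N) = (-5)^N(N + 1) - 1 for all N ≥ 1.
Base case (N = 1): A(1) = -11, and the closed form gives -11. They agree.
Suppose the result is true for N = j, so A(j) = (-5)^j(j + 1) - 1.
Then A(j+1) = A(j) + ((-5)^j(-6j - 11)) = ((-5)^j(j + 1) - 1) + ((-5)^j(-6j - 11)).
Simplifying, A(j+1) = -5(-5)^j·j - 10(-5)^j - 1 = (-5)^(j+1)((j+1) + 1) - 1,
which is the closed form with N = j+1.
By the principle of mathematical induction, the result holds for all N ≥ 1.

A(N) = (-5)^N(N + 1) - 1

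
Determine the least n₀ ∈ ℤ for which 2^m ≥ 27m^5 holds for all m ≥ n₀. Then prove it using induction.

At m = 29: 536870912 < 553801023, so the inequality fails and n₀ ≥ 30. We prove 2^m ≥ 27m^5 for all m ≥ 30.
For the base case m = 30: 2^m = 1073741824 and 27m^5 = 656100000, so 1073741824 ≥ 656100000.
Inductive step: suppose the statement holds for some i ≥ 30, so 2^i ≥ 27i^5.
Then 2^(i + 1) = 2·(2^i) ≥ 2·(27i^5).
Also, for i ≥ 30 we have 2·(27i^5) ≥ 27(i+1)^5, since 2 ≥ (1 + 1/i)^5 for all i ≥ 30.
Combining, 2^(i + 1) ≥ 27(i+1)^5.
This completes the induction.
Hence the smallest such n₀ is 30.

n₀ = 30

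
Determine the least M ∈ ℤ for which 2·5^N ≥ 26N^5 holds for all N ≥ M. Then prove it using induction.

At N = 8: 781250 < 851968, so the inequality fails and M ≥ 9. We prove 2·5^N ≥ 26N^5 for all N ≥ 9.
Base step (N = 9): 2·5^N = 3906250 and 26N^5 = 1535274, so 3906250 ≥ 1535274.
Suppose the result is true for N = m, so 2·5^m ≥ 26m^5.
Then 2·5^(m + 1) = 5·(2·5^m) ≥ 5·(26m^5).
Also, for m ≥ 9 we have 5·(26m^5) ≥ 26(m+1)^5, since 5 ≥ (1 + 1/m)^5 for all m ≥ 9.
Combining, 2·5^(m + 1) ≥ 26(m+1)^5.
By induction, the statement is established for all N ≥ 9.
Hence the smallest such M is 9.

M = 9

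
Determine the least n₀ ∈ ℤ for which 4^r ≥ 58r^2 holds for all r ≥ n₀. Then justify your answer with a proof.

n₀ = 6

At r = 5: 1024 < 1450, so the inequality fails and n₀ ≥ 6. We prove 4^r ≥ 58r^2 for all r ≥ 6.
When r = 6: 4^r = 4096 and 58r^2 = 2088, so 4096 ≥ 2088.
Inductive step: assume the claim holds for r = p, so 4^p ≥ 58p^2.
Then 4^(p + 1) = 4·(4^p) ≥ 4·(58p^2).
Also, for p ≥ 6 we have 4·(58p^2) ≥ 58(p+1)^2, since 4 ≥ (1 + 1/p)^2 for all p ≥ 6.
Combining, 4^(p + 1) ≥ 58(p+1)^2.
By induction, the statement is established for all r ≥ 6.
Hence the smallest such n₀ is 6.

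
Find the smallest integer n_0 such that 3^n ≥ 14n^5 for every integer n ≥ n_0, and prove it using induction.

At n = 14: 4782969 < 7529536, so the inequality fails and n_0 ≥ 15. We prove 3^n ≥ 14n^5 for all n ≥ 15.
For the base case n = 15: 3^n = 14348907 and 14n^5 = 10631250, so 14348907 ≥ 10631250.
Suppose the result is true for n = m, so 3^m ≥ 14m^5.
Then 3^(m + 1) = 3·(3^m) ≥ 3·(14m^5).
Also, for m ≥ 15 we have 3·(14m^5) ≥ 14(m+1)^5, since 3 ≥ (1 + 1/m)^5 for all m ≥ 15.
Combining, 3^(m + 1) ≥ 14(m+1)^5.
Hence, by induction on n, the claim holds for every n ≥ 15.
Hence the smallest such n_0 is 15.

n_0 = 15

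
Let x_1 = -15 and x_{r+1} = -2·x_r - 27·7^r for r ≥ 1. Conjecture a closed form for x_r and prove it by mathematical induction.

Computing the first terms: x_1 = -15, x_2 = -159, x_3 = -1005. This suggests x_r = -3(-2)^r - 3·7^r.
For the base case r = 1: the formula gives -15 = -15 = x_1.
Suppose the result is true for r = i, so x_i = -3(-2)^i - 3·7^i.
Then x_{i+1} = -2·x_i - 27·7^i = -2·(-3(-2)^i - 3·7^i) - 27·7^i = -3(-2)^(i + 1) - 3·7^(i + 1),
which is the claimed formula at r = i+1.
This completes the induction.

x_r = -3(-2)^r - 3·7^r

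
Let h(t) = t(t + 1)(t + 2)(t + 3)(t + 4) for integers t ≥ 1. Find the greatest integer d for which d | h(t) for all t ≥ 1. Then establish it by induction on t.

d = 120

Computing the first values: h(1) = 120 and h(2) = 720; gcd(120, 720) = 120, so d ≤ 120.
We prove 120 | t(t + 1)(t + 2)(t + 3)(t + 4) for all t ≥ 1 by induction on t.
Base case (t = 1): h(1) = 120 = 120·(1), so 120 | h(1).
For the inductive step, assume it holds for an arbitrary p ≥ 1, i.e. 120 | h(p). Then
h(p+1) − h(p) = (p+1)·(p+2)·(p+3)·(p+4)·(p+5) − p·(p+1)·(p+2)·(p+3)·(p+4) = (p+1)·(p+2)·(p+3)·(p+4)·[(p+5) − p] = 5·(p+1)·(p+2)·(p+3)·(p+4). The product of 4 consecutive integers is divisible by (4)! = 24, so h(p+1) − h(p) is divisible by 5·24 = 120. By the inductive hypothesis 120 | h(p), hence 120 | h(p+1).
By the principle of mathematical induction, the result holds for all t ≥ 1.
Therefore the largest such d is 120.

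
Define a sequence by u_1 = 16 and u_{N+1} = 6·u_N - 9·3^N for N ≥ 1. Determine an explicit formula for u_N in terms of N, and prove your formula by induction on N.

Computing the first terms: u_1 = 16, u_2 = 69, u_3 = 333. This suggests u_N = 3^(N + 1) + 7·6^(N - 1).
When N = 1: the formula gives 16 = 16 = u_1.
Inductive step: suppose the statement holds for some m ≥ 1, so u_m = 3^(m + 1) + 7·6^(m - 1).
Then u_{m+1} = 6·u_m - 9·3^m = 6·(3^(m + 1) + 7·6^(m - 1)) - 9·3^m = 3^(m + 2) + 7·6^m = 3^((m+1) + 1) + 7·6^((m+1) - 1),
which is the claimed formula at N = m+1.
Hence, by induction on N, the claim holds for every N ≥ 1.

u_N = 3^(N + 1) + 7·6^(N - 1)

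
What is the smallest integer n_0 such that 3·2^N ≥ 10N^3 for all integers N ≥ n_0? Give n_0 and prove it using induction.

At N = 12: 12288 < 17280, so the inequality fails and n_0 ≥ 13. We prove 3·2^N ≥ 10N^3 for all N ≥ 13.
Base case (N = 13): 3·2^N = 24576 and 10N^3 = 21970, so 24576 ≥ 21970.
For the inductive step, assume it holds for an arbitrary k ≥ 13, so 3·2^k ≥ 10k^3.
Then 3·2^(k + 1) = 2·(3·2^k) ≥ 2·(10k^3).
Also, for k ≥ 13 we have 2·(10k^3) ≥ 10(k+1)^3, since 2 ≥ (1 + 1/k)^3 for all k ≥ 13.
Combining, 3·2^(k + 1) ≥ 10(k+1)^3.
By the principle of mathematical induction, the result holds for all N ≥ 13.
Hence the smallest such n_0 is 13.

n_0 = 13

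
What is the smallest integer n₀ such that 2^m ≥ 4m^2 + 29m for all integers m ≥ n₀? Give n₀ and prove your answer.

n₀ = 10

At m = 9: 512 < 585, so the inequality fails and n₀ ≥ 10. We prove 2^m ≥ 4m^2 + 29m for all m ≥ 10.
Base case (m = 10): 2^m = 1024 and 4m^2 + 29m = 690, so 1024 ≥ 690.
For the inductive step, assume it holds for an arbitrary p ≥ 10, so 2^p ≥ 4p^2 + 29p.
Then 2^(p + 1) = 2·(2^p) ≥ 2·(4p^2 + 29p).
Also, for p ≥ 10 we have 2·(4p^2 + 29p) ≥ 4(p+1)^2 + 29(p+1), since 2·(4p^2 + 29p) − (4(p+1)^2 + 29(p+1)) = 4p^2 + 21p - 33, which is nonnegative for all p ≥ 10.
Combining, 2^(p + 1) ≥ 4(p+1)^2 + 29(p+1).
Hence, by induction on m, the claim holds for every m ≥ 10.
Hence the smallest such n₀ is 10.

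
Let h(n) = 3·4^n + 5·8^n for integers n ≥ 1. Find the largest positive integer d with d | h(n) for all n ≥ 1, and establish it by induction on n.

Computing the first values: h(1) = 52 and h(2) = 368; gcd(52, 368) = 4, so d ≤ 4.
We prove 4 | 3·4^n + 5·8^n for all n ≥ 1 by induction on n.
Base case (n = 1): h(1) = 52 = 4·(13), so 4 | h(1).
Suppose the result is true for n = k, i.e. 4 | h(k). Then
h(k+1) − 8·h(k) = (3·4^(k+1) + 5·8^(k+1)) − 8·(3·4^k + 5·8^k) = (3)·4^k·(4 − 8) = (-12)·4^k. Since 4 | h(k) by the inductive hypothesis, 4 | 8·h(k); and 4 | -12 since -12 = 4·-3. Therefore 4 | h(k+1).
By induction, the statement is established for all n ≥ 1.
Therefore the largest such d is 4.

d = 4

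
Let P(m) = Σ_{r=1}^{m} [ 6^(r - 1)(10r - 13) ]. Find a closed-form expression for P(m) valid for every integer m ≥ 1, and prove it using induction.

We claim P(m) = 6^m(2m - 3) + 3 for all m ≥ 1.
Base case (m = 1): P(1) = -3, and the closed form gives -3. They agree.
For the inductive step, assume it holds for an arbitrary r ≥ 1, so P(r) = 6^r(2r - 3) + 3.
Then P(r+1) = P(r) + (6^r(10r - 3)) = (6^r(2r - 3) + 3) + (6^r(10r - 3)).
Simplifying, P(r+1) = 12·6^r·r - 6·6^r + 3 = 6^(r+1)(2(r+1) - 3) + 3,
which is the closed form with m = r+1.
By induction, the statement is established for all m ≥ 1.

P(m) = 6^m(2m - 3) + 3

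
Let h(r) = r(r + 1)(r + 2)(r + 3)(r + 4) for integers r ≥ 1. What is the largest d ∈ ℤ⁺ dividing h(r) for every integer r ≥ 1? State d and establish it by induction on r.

Computing the first values: h(1) = 120 and h(2) = 720; gcd(120, 720) = 120, so d ≤ 120.
We prove 120 | r(r + 1)(r + 2)(r + 3)(r + 4) for all r ≥ 1 by induction on r.
Base step (r = 1): h(1) = 120 = 120·(1), so 120 | h(1).
Inductive step: suppose the statement holds for some k ≥ 1, i.e. 120 | h(k). Then
h(k+1) − h(k) = (k+1)·(k+2)·(k+3)·(k+4)·(k+5) − k·(k+1)·(k+2)·(k+3)·(k+4) = (k+1)·(k+2)·(k+3)·(k+4)·[(k+5) − k] = 5·(k+1)·(k+2)·(k+3)·(k+4). The product of 4 consecutive integers is divisible by (4)! = 24, so h(k+1) − h(k) is divisible by 5·24 = 120. By the inductive hypothesis 120 | h(k), hence 120 | h(k+1).
Hence, by induction on r, the claim holds for every r ≥ 1.
Therefore the largest such d is 120.

d = 120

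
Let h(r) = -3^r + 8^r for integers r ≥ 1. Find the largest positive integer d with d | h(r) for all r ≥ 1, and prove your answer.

Computing the first values: h(1) = 5 and h(2) = 55; gcd(5, 55) = 5, so d ≤ 5.
We prove 5 | -3^r + 8^r for all r ≥ 1 by induction on r.
When r = 1: h(1) = 5 = 5·(1), so 5 | h(1).
For the inductive step, assume it holds for an arbitrary k ≥ 1, i.e. 5 | h(k). Then
8^{k+1} − 3^{k+1} = 8·8^k − 3·3^k = 8·(8^k − 3^k) + (5)·3^k. The first term is divisible by 5 by the inductive hypothesis, and the second term (5)·3^k is divisible by 5 since 5 | 5. Hence 5 | h(k+1).
Hence, by induction on r, the claim holds for every r ≥ 1.
Therefore the largest such d is 5.

d = 5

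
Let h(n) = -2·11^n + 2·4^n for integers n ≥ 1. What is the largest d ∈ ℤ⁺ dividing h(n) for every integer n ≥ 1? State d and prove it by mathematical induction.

Computing the first values: h(1) = -14 and h(2) = -210; gcd(-14, -210) = 14, so d ≤ 14.
We prove 14 | -2·11^n + 2·4^n for all n ≥ 1 by induction on n.
Base case (n = 1): h(1) = -14 = 14·(-1), so 14 | h(1).
Inductive step: assume the claim holds for n = r, i.e. 14 | h(r). Then
h(r+1) − 11·h(r) = (-2·11^(r+1) + 2·4^(r+1)) − 11·(-2·11^r + 2·4^r) = (2)·4^r·(4 − 11) = (-14)·4^r. Since 14 | h(r) by the inductive hypothesis, 14 | 11·h(r); and 14 | -14 since -14 = 14·-1. Therefore 14 | h(r+1).
Hence, by induction on n, the claim holds for every n ≥ 1.
Therefore the largest such d is 14.

d = 14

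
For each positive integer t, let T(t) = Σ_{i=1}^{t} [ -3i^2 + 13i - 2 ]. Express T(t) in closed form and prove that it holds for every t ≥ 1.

T(t) = -t(t^2 - 5t - 4)

We claim T(t) = -t(t^2 - 5t - 4) for all t ≥ 1.
Base step (t = 1): T(1) = 8, and the closed form gives 8. They agree.
For the inductive step, assume it holds for an arbitrary i ≥ 1, so T(i) = i(-i^2 + 5i + 4).
Then T(i+1) = T(i) + (-3i^2 + 7i + 8) = (i(-i^2 + 5i + 4)) + (-3i^2 + 7i + 8).
Simplifying, T(i+1) = -(i + 1)(i^2 - 3i - 8) = -(i+1)((i+1)^2 - 5(i+1) - 4),
which is the closed form with t = i+1.
By the principle of mathematical induction, the result holds for all t ≥ 1.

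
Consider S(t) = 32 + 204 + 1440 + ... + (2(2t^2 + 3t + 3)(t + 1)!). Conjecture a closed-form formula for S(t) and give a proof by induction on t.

S(t) = (4t + 2)(t + 2)! - 4

We claim S(t) = (4t + 2)(t + 2)! - 4 for all t ≥ 1.
For the base case t = 1: S(1) = 32, and the closed form gives 32. They agree.
Suppose the result is true for t = p, so S(p) = (4p + 2)(p + 2)! - 4.
Then S(p+1) = S(p) + (2(2p^2 + 7p + 8)(p + 2)!) = ((4p + 2)(p + 2)! - 4) + (2(2p^2 + 7p + 8)(p + 2)!).
Simplifying, S(p+1) = (4(p+1) + 2)((p+1) + 2)! - 4,
which is the closed form with t = p+1.
By the principle of mathematical induction, the result holds for all t ≥ 1.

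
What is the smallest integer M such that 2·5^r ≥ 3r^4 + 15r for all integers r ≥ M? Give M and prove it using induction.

At r = 3: 250 < 288, so the inequality fails and M ≥ 4. We prove 2·5^r ≥ 3r^4 + 15r for all r ≥ 4.
Base case (r = 4): 2·5^r = 1250 and 3r^4 + 15r = 828, so 1250 ≥ 828.
Suppose the result is true for r = i, so 2·5^i ≥ 3i^4 + 15i.
Then 2·5^(i + 1) = 5·(2·5^i) ≥ 5·(3i^4 + 15i).
Also, for i ≥ 4 we have 5·(3i^4 + 15i) ≥ 3(i+1)^4 + 15(i+1), since 5·(3i^4 + 15i) − (3(i+1)^4 + 15(i+1)) = 12i^4 - 12i^3 - 18i^2 + 48i - 18, which is nonnegative for all i ≥ 4.
Combining, 2·5^(i + 1) ≥ 3(i+1)^4 + 15(i+1).
This completes the induction.
Hence the smallest such M is 4.

M = 4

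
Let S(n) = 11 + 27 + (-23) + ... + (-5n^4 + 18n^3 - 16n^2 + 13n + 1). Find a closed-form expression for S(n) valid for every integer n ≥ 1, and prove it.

We claim S(n) = -n(n^4 - 2n^3 - 2n^2 - 3n - 5) for all n ≥ 1.
For the base case n = 1: S(1) = 11, and the closed form gives 11. They agree.
Suppose the result is true for n = i, so S(i) = i(-i^4 + 2i^3 + 2i^2 + 3i + 5).
Then S(i+1) = S(i) + (-5i^4 - 2i^3 + 8i^2 + 15i + 11) = (i(-i^4 + 2i^3 + 2i^2 + 3i + 5)) + (-5i^4 - 2i^3 + 8i^2 + 15i + 11).
Simplifying, S(i+1) = -(i + 1)(i^4 + 2i^3 - 2i^2 - 9i - 11) = -(i+1)((i+1)^4 - 2(i+1)^3 - 2(i+1)^2 - 3(i+1) - 5),
which is the closed form with n = i+1.
By the principle of mathematical induction, the result holds for all n ≥ 1.

S(n) = -n(n^4 - 2n^3 - 2n^2 - 3n - 5)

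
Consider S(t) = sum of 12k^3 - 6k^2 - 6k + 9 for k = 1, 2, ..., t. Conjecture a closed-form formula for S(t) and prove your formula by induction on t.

We claim S(t) = t(3t^3 + 4t^2 - 3t + 5) for all t ≥ 1.
Base step (t = 1): S(1) = 9, and the closed form gives 9. They agree.
Suppose the result is true for t = k, so S(k) = k(3k^3 + 4k^2 - 3k + 5).
Then S(k+1) = S(k) + (12k^3 + 30k^2 + 18k + 9) = (k(3k^3 + 4k^2 - 3k + 5)) + (12k^3 + 30k^2 + 18k + 9).
Simplifying, S(k+1) = (k + 1)(3k^3 + 13k^2 + 14k + 9) = (k+1)(3(k+1)^3 + 4(k+1)^2 - 3(k+1) + 5),
which is the closed form with t = k+1.
Hence, by induction on t, the claim holds for every t ≥ 1.

S(t) = t(3t^3 + 4t^2 - 3t + 5)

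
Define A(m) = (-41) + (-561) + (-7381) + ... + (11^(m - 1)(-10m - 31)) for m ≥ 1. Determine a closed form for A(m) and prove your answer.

A(m) = -11^m(m + 3) + 3

We claim A(m) = -11^m(m + 3) + 3 for all m ≥ 1.
When m = 1: A(1) = -41, and the closed form gives -41. They agree.
Inductive step: assume the claim holds for m = i, so A(i) = -11^i(i + 3) + 3.
Then A(i+1) = A(i) + (11^i(-10i - 41)) = (-11^i(i + 3) + 3) + (11^i(-10i - 41)).
Simplifying, A(i+1) = -11·11^i·i - 44·11^i + 3 = -11^(i+1)((i+1) + 3) + 3,
which is the closed form with m = i+1.
This completes the induction.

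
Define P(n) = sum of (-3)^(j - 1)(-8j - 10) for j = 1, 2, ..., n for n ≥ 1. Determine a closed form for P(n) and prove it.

P(n) = (-3)^n(2n + 3) - 3

We claim P(n) = (-3)^n(2n + 3) - 3 for all n ≥ 1.
Base step (n = 1): P(1) = -18, and the closed form gives -18. They agree.
Inductive step: assume the claim holds for n = j, so P(j) = (-3)^j(2j + 3) - 3.
Then P(j+1) = P(j) + ((-3)^j(-8j - 18)) = ((-3)^j(2j + 3) - 3) + ((-3)^j(-8j - 18)).
Simplifying, P(j+1) = -6(-3)^j·j - 15(-3)^j - 3 = (-3)^(j+1)(2(j+1) + 3) - 3,
which is the closed form with n = j+1.
Hence, by induction on n, the claim holds for every n ≥ 1.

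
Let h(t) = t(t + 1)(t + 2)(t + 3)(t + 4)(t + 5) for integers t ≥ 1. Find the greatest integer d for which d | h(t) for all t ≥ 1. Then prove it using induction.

Computing the first values: h(1) = 720 and h(2) = 5040; gcd(720, 5040) = 720, so d ≤ 720.
We prove 720 | t(t + 1)(t + 2)(t + 3)(t + 4)(t + 5) for all t ≥ 1 by induction on t.
Base case (t = 1): h(1) = 720 = 720·(1), so 720 | h(1).
For the inductive step, assume it holds for an arbitrary m ≥ 1, i.e. 720 | h(m). Then
h(m+1) − h(m) = (m+1)·(m+2)·(m+3)·(m+4)·(m+5)·(m+6) − m·(m+1)·(m+2)·(m+3)·(m+4)·(m+5) = (m+1)·(m+2)·(m+3)·(m+4)·(m+5)·[(m+6) − m] = 6·(m+1)·(m+2)·(m+3)·(m+4)·(m+5). The product of 5 consecutive integers is divisible by (5)! = 120, so h(m+1) − h(m) is divisible by 6·120 = 720. By the inductive hypothesis 720 | h(m), hence 720 | h(m+1).
By the principle of mathematical induction, the result holds for all t ≥ 1.
Therefore the largest such d is 720.

d = 720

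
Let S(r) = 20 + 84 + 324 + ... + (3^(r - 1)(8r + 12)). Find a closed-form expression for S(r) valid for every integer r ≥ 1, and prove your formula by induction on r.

S(r) = 4·3^r(r + 1) - 4

We claim S(r) = 4·3^r(r + 1) - 4 for all r ≥ 1.
Base step (r = 1): S(1) = 20, and the closed form gives 20. They agree.
For the inductive step, assume it holds for an arbitrary j ≥ 1, so S(j) = 4·3^j(j + 1) - 4.
Then S(j+1) = S(j) + (3^j(8j + 20)) = (4·3^j(j + 1) - 4) + (3^j(8j + 20)).
Simplifying, S(j+1) = 12·3^j·j + 24·3^j - 4 = 4·3^(j+1)((j+1) + 1) - 4,
which is the closed form with r = j+1.
Hence, by induction on r, the claim holds for every r ≥ 1.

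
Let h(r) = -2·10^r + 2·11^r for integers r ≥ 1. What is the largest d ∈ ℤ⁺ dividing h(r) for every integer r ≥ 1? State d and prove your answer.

d = 2

Computing the first values: h(1) = 2 and h(2) = 42; gcd(2, 42) = 2, so d ≤ 2.
We prove 2 | -2·10^r + 2·11^r for all r ≥ 1 by induction on r.
Base case (r = 1): h(1) = 2 = 2·(1), so 2 | h(1).
Inductive step: assume the claim holds for r = i, i.e. 2 | h(i). Then
h(i+1) − 11·h(i) = (-2·10^(i+1) + 2·11^(i+1)) − 11·(-2·10^i + 2·11^i) = (-2)·10^i·(10 − 11) = (2)·10^i. Since 2 | h(i) by the inductive hypothesis, 2 | 11·h(i); and 2 | 2 since 2 = 2·1. Therefore 2 | h(i+1).
By the principle of mathematical induction, the result holds for all r ≥ 1.
Therefore the largest such d is 2.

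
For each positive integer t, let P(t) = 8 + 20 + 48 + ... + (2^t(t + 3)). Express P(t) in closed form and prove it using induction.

P(t) = 2·2^t(t + 2) - 4

We claim P(t) = 2·2^t(t + 2) - 4 for all t ≥ 1.
For the base case t = 1: P(1) = 8, and the closed form gives 8. They agree.
Inductive step: suppose the statement holds for some r ≥ 1, so P(r) = 2·2^r(r + 2) - 4.
Then P(r+1) = P(r) + (2^(r + 1)(r + 4)) = (2·2^r(r + 2) - 4) + (2^(r + 1)(r + 4)).
Simplifying, P(r+1) = 4·2^r·r + 12·2^r - 4 = 2·2^(r+1)((r+1) + 2) - 4,
which is the closed form with t = r+1.
By induction, the statement is established for all t ≥ 1.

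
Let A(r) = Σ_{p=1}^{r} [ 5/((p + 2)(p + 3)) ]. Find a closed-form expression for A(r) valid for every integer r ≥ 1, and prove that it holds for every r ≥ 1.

We claim A(r) = 5r/(3(r + 3)) for all r ≥ 1.
Base step (r = 1): A(1) = 5/12, and the closed form gives 5/12. They agree.
Suppose the result is true for r = p, so A(p) = 5p/(3(p + 3)).
Then A(p+1) = A(p) + (5/((p + 3)(p + 4))) = (5p/(3(p + 3))) + (5/((p + 3)(p + 4))).
Simplifying, A(p+1) = 5(p + 1)/(3(p + 4)) = 5(p+1)/(3((p+1) + 3)),
which is the closed form with r = p+1.
By induction, the statement is established for all r ≥ 1.

A(r) = 5r/(3(r + 3))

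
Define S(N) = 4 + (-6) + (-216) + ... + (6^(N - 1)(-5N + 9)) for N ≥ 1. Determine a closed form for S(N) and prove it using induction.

S(N) = 6^N(-N + 2) - 2

We claim S(N) = 6^N(-N + 2) - 2 for all N ≥ 1.
When N = 1: S(1) = 4, and the closed form gives 4. They agree.
Inductive step: assume the claim holds for N = m, so S(m) = 6^m(-m + 2) - 2.
Then S(m+1) = S(m) + (6^m(-5m + 4)) = (6^m(-m + 2) - 2) + (6^m(-5m + 4)).
Simplifying, S(m+1) = -6·6^m·m + 6·6^m - 2 = 6^(m+1)(-(m+1) + 2) - 2,
which is the closed form with N = m+1.
Hence, by induction on N, the claim holds for every N ≥ 1.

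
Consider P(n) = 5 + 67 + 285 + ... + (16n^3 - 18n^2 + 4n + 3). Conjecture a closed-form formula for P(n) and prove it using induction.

P(n) = n(4n^3 + 2n^2 - 3n + 2)

We claim P(n) = n(4n^3 + 2n^2 - 3n + 2) for all n ≥ 1.
When n = 1: P(1) = 5, and the closed form gives 5. They agree.
Inductive step: assume the claim holds for n = m, so P(m) = m(4m^3 + 2m^2 - 3m + 2).
Then P(m+1) = P(m) + (16m^3 + 30m^2 + 16m + 5) = (m(4m^3 + 2m^2 - 3m + 2)) + (16m^3 + 30m^2 + 16m + 5).
Simplifying, P(m+1) = (m + 1)(4m^3 + 14m^2 + 13m + 5) = (m+1)(4(m+1)^3 + 2(m+1)^2 - 3(m+1) + 2),
which is the closed form with n = m+1.
By induction, the statement is established for all n ≥ 1.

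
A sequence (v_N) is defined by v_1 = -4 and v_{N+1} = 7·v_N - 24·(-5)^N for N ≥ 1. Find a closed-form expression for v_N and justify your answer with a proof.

Computing the first terms: v_1 = -4, v_2 = 92, v_3 = 44. This suggests v_N = 2(-5)^N + 6·7^(N - 1).
Base step (N = 1): the formula gives -4 = -4 = v_1.
For the inductive step, assume it holds for an arbitrary p ≥ 1, so v_p = 2(-5)^p + 6·7^(p - 1).
Then v_{p+1} = 7·v_p - 24·(-5)^p = 7·(2(-5)^p + 6·7^(p - 1)) - 24·(-5)^p = 2(-5)^(p + 1) + 6·7^p = 2(-5)^(p+1) + 6·7^((p+1) - 1),
which is the claimed formula at N = p+1.
By the principle of mathematical induction, the result holds for all N ≥ 1.

v_N = 2(-5)^N + 6·7^(N - 1)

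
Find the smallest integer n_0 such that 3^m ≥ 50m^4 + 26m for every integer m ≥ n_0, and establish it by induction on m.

n_0 = 13

At m = 12: 531441 < 1037112, so the inequality fails and n_0 ≥ 13. We prove 3^m ≥ 50m^4 + 26m for all m ≥ 13.
Base case (m = 13): 3^m = 1594323 and 50m^4 + 26m = 1428388, so 1594323 ≥ 1428388.
Inductive step: assume the claim holds for m = k, so 3^k ≥ 50k^4 + 26k.
Then 3^(k + 1) = 3·(3^k) ≥ 3·(50k^4 + 26k).
Also, for k ≥ 13 we have 3·(50k^4 + 26k) ≥ 50(k+1)^4 + 26(k+1), since 3·(50k^4 + 26k) − (50(k+1)^4 + 26(k+1)) = 100k^4 - 200k^3 - 300k^2 - 148k - 76, which is nonnegative for all k ≥ 13.
Combining, 3^(k + 1) ≥ 50(k+1)^4 + 26(k+1).
By the principle of mathematical induction, the result holds for all m ≥ 13.
Hence the smallest such n_0 is 13.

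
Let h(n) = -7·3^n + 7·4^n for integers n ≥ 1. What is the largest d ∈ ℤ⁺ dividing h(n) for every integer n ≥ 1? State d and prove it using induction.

Computing the first values: h(1) = 7 and h(2) = 49; gcd(7, 49) = 7, so d ≤ 7.
We prove 7 | -7·3^n + 7·4^n for all n ≥ 1 by induction on n.
Base case (n = 1): h(1) = 7 = 7·(1), so 7 | h(1).
Inductive step: assume the claim holds for n = r, i.e. 7 | h(r). Then
h(r+1) − 4·h(r) = (-7·3^(r+1) + 7·4^(r+1)) − 4·(-7·3^r + 7·4^r) = (-7)·3^r·(3 − 4) = (7)·3^r. Since 7 | h(r) by the inductive hypothesis, 7 | 4·h(r); and 7 | 7 since 7 = 7·1. Therefore 7 | h(r+1).
This completes the induction.
Therefore the largest such d is 7.

d = 7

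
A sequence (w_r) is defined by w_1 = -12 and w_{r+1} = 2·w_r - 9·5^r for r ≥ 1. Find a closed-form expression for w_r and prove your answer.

w_r = 3·2^(r - 1) - 3·5^r

Computing the first terms: w_1 = -12, w_2 = -69, w_3 = -363. This suggests w_r = 3·2^(r - 1) - 3·5^r.
For the base case r = 1: the formula gives -12 = -12 = w_1.
For the inductive step, assume it holds for an arbitrary m ≥ 1, so w_m = 3·2^(m - 1) - 3·5^m.
Then w_{m+1} = 2·w_m - 9·5^m = 2·(3·2^(m - 1) - 3·5^m) - 9·5^m = 3·2^m - 3·5^(m + 1) = 3·2^((m+1) - 1) - 3·5^(m+1),
which is the claimed formula at r = m+1.
By induction, the statement is established for all r ≥ 1.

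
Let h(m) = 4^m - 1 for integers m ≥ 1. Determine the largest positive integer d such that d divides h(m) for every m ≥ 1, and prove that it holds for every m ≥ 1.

d = 3

Computing the first values: h(1) = 3 and h(2) = 15; gcd(3, 15) = 3, so d ≤ 3.
We prove 3 | 4^m - 1 for all m ≥ 1 by induction on m.
When m = 1: h(1) = 3 = 3·(1), so 3 | h(1).
For the inductive step, assume it holds for an arbitrary p ≥ 1, i.e. 3 | h(p). Then
4^{p+1} − 1^{p+1} = 4·4^p − 1·1^p = 4·(4^p − 1^p) + (3)·1^p. The first term is divisible by 3 by the inductive hypothesis, and the second term (3)·1^p is divisible by 3 since 3 | 3. Hence 3 | h(p+1).
Hence, by induction on m, the claim holds for every m ≥ 1.
Therefore the largest such d is 3.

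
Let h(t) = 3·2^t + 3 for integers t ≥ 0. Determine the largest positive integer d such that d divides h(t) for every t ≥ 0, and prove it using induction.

d = 3

Computing the first values: h(0) = 6 and h(1) = 9; gcd(6, 9) = 3, so d ≤ 3.
We prove 3 | 3·2^t + 3 for all t ≥ 0 by induction on t.
Base step (t = 0): h(0) = 6 = 3·(2), so 3 | h(0).
For the inductive step, assume it holds for an arbitrary m ≥ 0, i.e. 3 | h(m). Then
h(m+1) = 3·2^(m+1) + 3 = 2·(3·2^m + 3) - 3 = 2·h(m) - 3. The first term is divisible by 3 by the inductive hypothesis, and -3 is divisible by 3. Hence 3 | h(m+1).
Hence, by induction on t, the claim holds for every t ≥ 0.
Therefore the largest such d is 3.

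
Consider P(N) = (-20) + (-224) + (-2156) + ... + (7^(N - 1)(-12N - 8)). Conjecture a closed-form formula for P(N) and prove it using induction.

We claim P(N) = -7^N(2N + 1) + 1 for all N ≥ 1.
When N = 1: P(1) = -20, and the closed form gives -20. They agree.
Suppose the result is true for N = m, so P(m) = -7^m(2m + 1) + 1.
Then P(m+1) = P(m) + (7^m(-12m - 20)) = (-7^m(2m + 1) + 1) + (7^m(-12m - 20)).
Simplifying, P(m+1) = -14·7^m·m - 21·7^m + 1 = -7^(m+1)(2(m+1) + 1) + 1,
which is the closed form with N = m+1.
By the principle of mathematical induction, the result holds for all N ≥ 1.

P(N) = -7^N(2N + 1) + 1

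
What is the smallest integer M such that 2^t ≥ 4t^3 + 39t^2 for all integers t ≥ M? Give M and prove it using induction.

At t = 14: 16384 < 18620, so the inequality fails and M ≥ 15. We prove 2^t ≥ 4t^3 + 39t^2 for all t ≥ 15.
Base step (t = 15): 2^t = 32768 and 4t^3 + 39t^2 = 22275, so 32768 ≥ 22275.
Suppose the result is true for t = i, so 2^i ≥ 4i^3 + 39i^2.
Then 2^(i + 1) = 2·(2^i) ≥ 2·(4i^3 + 39i^2).
Also, for i ≥ 15 we have 2·(4i^3 + 39i^2) ≥ 4(i+1)^3 + 39(i+1)^2, since 2·(4i^3 + 39i^2) − (4(i+1)^3 + 39(i+1)^2) = 4i^3 + 27i^2 - 90i - 43, which is nonnegative for all i ≥ 15.
Combining, 2^(i + 1) ≥ 4(i+1)^3 + 39(i+1)^2.
This completes the induction.
Hence the smallest such M is 15.

M = 15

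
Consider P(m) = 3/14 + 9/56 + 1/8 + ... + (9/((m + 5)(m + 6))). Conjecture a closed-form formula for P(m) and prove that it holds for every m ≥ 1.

P(m) = 3m/(2(m + 6))

We claim P(m) = 3m/(2(m + 6)) for all m ≥ 1.
Base case (m = 1): P(1) = 3/14, and the closed form gives 3/14. They agree.
For the inductive step, assume it holds for an arbitrary j ≥ 1, so P(j) = 3j/(2(j + 6)).
Then P(j+1) = P(j) + (9/((j + 6)(j + 7))) = (3j/(2(j + 6))) + (9/((j + 6)(j + 7))).
Simplifying, P(j+1) = 3(j + 1)/(2(j + 7)) = 3(j+1)/(2((j+1) + 6)),
which is the closed form with m = j+1.
Hence, by induction on m, the claim holds for every m ≥ 1.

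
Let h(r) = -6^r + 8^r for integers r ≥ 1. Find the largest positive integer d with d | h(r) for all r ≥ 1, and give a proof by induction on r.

Computing the first values: h(1) = 2 and h(2) = 28; gcd(2, 28) = 2, so d ≤ 2.
We prove 2 | -6^r + 8^r for all r ≥ 1 by induction on r.
Base step (r = 1): h(1) = 2 = 2·(1), so 2 | h(1).
Suppose the result is true for r = p, i.e. 2 | h(p). Then
8^{p+1} − 6^{p+1} = 8·8^p − 6·6^p = 8·(8^p − 6^p) + (2)·6^p. The first term is divisible by 2 by the inductive hypothesis, and the second term (2)·6^p is divisible by 2 since 2 | 2. Hence 2 | h(p+1).
By the principle of mathematical induction, the result holds for all r ≥ 1.
Therefore the largest such d is 2.

d = 2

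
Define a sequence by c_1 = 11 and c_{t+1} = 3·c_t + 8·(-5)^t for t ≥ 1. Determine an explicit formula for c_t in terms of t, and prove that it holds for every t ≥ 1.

c_t = -(-5)^t + 2·3^t

Computing the first terms: c_1 = 11, c_2 = -7, c_3 = 179. This suggests c_t = -(-5)^t + 2·3^t.
Base step (t = 1): the formula gives 11 = 11 = c_1.
Suppose the result is true for t = r, so c_r = -(-5)^r + 2·3^r.
Then c_{r+1} = 3·c_r + 8·(-5)^r = 3·(-(-5)^r + 2·3^r) + 8·(-5)^r = -(-5)^(r + 1) + 2·3^(r + 1),
which is the claimed formula at t = r+1.
By induction, the statement is established for all t ≥ 1.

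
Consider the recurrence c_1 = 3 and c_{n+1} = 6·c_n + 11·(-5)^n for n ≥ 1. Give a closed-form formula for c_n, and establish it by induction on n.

c_n = -(-5)^n - 2·6^(n - 1)

Computing the first terms: c_1 = 3, c_2 = -37, c_3 = 53. This suggests c_n = -(-5)^n - 2·6^(n - 1).
Base step (n = 1): the formula gives 3 = 3 = c_1.
For the inductive step, assume it holds for an arbitrary i ≥ 1, so c_i = -(-5)^i - 2·6^(i - 1).
Then c_{i+1} = 6·c_i + 11·(-5)^i = 6·(-(-5)^i - 2·6^(i - 1)) + 11·(-5)^i = -(-5)^(i + 1) - 2·6^i = -(-5)^(i+1) - 2·6^((i+1) - 1),
which is the claimed formula at n = i+1.
By induction, the statement is established for all n ≥ 1.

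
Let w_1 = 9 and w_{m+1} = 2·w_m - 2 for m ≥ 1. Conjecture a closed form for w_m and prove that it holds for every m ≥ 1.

w_m = 7·2^(m - 1) + 2

Computing the first terms: w_1 = 9, w_2 = 16, w_3 = 30. This suggests w_m = 7·2^(m - 1) + 2.
When m = 1: the formula gives 9 = 9 = w_1.
Suppose the result is true for m = j, so w_j = 7·2^(j - 1) + 2.
Then w_{j+1} = 2·w_j - 2 = 2·(7·2^(j - 1) + 2) - 2 = 7·2^j + 2 = 7·2^((j+1) - 1) + 2,
which is the claimed formula at m = j+1.
Hence, by induction on m, the claim holds for every m ≥ 1.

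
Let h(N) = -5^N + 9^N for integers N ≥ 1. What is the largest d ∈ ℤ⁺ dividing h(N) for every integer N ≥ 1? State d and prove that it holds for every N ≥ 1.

Computing the first values: h(1) = 4 and h(2) = 56; gcd(4, 56) = 4, so d ≤ 4.
We prove 4 | -5^N + 9^N for all N ≥ 1 by induction on N.
Base step (N = 1): h(1) = 4 = 4·(1), so 4 | h(1).
Inductive step: suppose the statement holds for some i ≥ 1, i.e. 4 | h(i). Then
9^{i+1} − 5^{i+1} = 9·9^i − 5·5^i = 9·(9^i − 5^i) + (4)·5^i. The first term is divisible by 4 by the inductive hypothesis, and the second term (4)·5^i is divisible by 4 since 4 | 4. Hence 4 | h(i+1).
By the principle of mathematical induction, the result holds for all N ≥ 1.
Therefore the largest such d is 4.

d = 4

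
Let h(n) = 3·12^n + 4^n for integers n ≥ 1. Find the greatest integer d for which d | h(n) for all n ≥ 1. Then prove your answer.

d = 8

Computing the first values: h(1) = 40 and h(2) = 448; gcd(40, 448) = 8, so d ≤ 8.
We prove 8 | 3·12^n + 4^n for all n ≥ 1 by induction on n.
For the base case n = 1: h(1) = 40 = 8·(5), so 8 | h(1).
Inductive step: assume the claim holds for n = m, i.e. 8 | h(m). Then
h(m+1) − 12·h(m) = (3·12^(m+1) + 4^(m+1)) − 12·(3·12^m + 4^m) = (1)·4^m·(4 − 12) = (-8)·4^m. Since 8 | h(m) by the inductive hypothesis, 8 | 12·h(m); and 8 | -8 since -8 = 8·-1. Therefore 8 | h(m+1).
This completes the induction.
Therefore the largest such d is 8.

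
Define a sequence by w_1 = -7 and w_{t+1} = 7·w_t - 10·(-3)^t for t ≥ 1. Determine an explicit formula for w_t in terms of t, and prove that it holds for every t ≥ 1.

w_t = (-3)^t - 4·7^(t - 1)

Computing the first terms: w_1 = -7, w_2 = -19, w_3 = -223. This suggests w_t = (-3)^t - 4·7^(t - 1).
Base step (t = 1): the formula gives -7 = -7 = w_1.
For the inductive step, assume it holds for an arbitrary r ≥ 1, so w_r = (-3)^r - 4·7^(r - 1).
Then w_{r+1} = 7·w_r - 10·(-3)^r = 7·((-3)^r - 4·7^(r - 1)) - 10·(-3)^r = (-3)^(r + 1) - 4·7^r = (-3)^(r+1) - 4·7^((r+1) - 1),
which is the claimed formula at t = r+1.
By the principle of mathematical induction, the result holds for all t ≥ 1.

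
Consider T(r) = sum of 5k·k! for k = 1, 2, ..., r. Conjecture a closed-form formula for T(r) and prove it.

T(r) = (5r + 5)r! - 5

We claim T(r) = (5r + 5)r! - 5 for all r ≥ 1.
When r = 1: T(1) = 5, and the closed form gives 5. They agree.
Inductive step: suppose the statement holds for some k ≥ 1, so T(k) = (5k + 5)k! - 5.
Then T(k+1) = T(k) + (5(k + 1)(k + 1)!) = ((5k + 5)k! - 5) + (5(k + 1)(k + 1)!).
Simplifying, T(k+1) = (5(k+1) + 5)(k+1)! - 5,
which is the closed form with r = k+1.
This completes the induction.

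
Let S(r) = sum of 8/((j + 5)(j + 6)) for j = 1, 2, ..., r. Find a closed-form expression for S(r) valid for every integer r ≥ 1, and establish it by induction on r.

We claim S(r) = 4r/(3(r + 6)) for all r ≥ 1.
Base step (r = 1): S(1) = 4/21, and the closed form gives 4/21. They agree.
Inductive step: suppose the statement holds for some j ≥ 1, so S(j) = 4j/(3(j + 6)).
Then S(j+1) = S(j) + (8/((j + 6)(j + 7))) = (4j/(3(j + 6))) + (8/((j + 6)(j + 7))).
Simplifying, S(j+1) = 4(j + 1)/(3(j + 7)) = 4(j+1)/(3((j+1) + 6)),
which is the closed form with r = j+1.
By induction, the statement is established for all r ≥ 1.

S(r) = 4r/(3(r + 6))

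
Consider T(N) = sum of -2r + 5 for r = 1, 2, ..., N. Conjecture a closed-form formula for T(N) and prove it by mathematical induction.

T(N) = -N(N - 4)

We claim T(N) = -N(N - 4) for all N ≥ 1.
For the base case N = 1: T(1) = 3, and the closed form gives 3. They agree.
For the inductive step, assume it holds for an arbitrary r ≥ 1, so T(r) = r(-r + 4).
Then T(r+1) = T(r) + (-2r + 3) = (r(-r + 4)) + (-2r + 3).
Simplifying, T(r+1) = -(r - 3)(r + 1) = -(r+1)((r+1) - 4),
which is the closed form with N = r+1.
Hence, by induction on N, the claim holds for every N ≥ 1.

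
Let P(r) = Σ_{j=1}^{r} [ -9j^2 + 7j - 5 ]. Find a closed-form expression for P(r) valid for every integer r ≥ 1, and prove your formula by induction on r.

We claim P(r) = -r(3r^2 + r + 3) for all r ≥ 1.
Base step (r = 1): P(1) = -7, and the closed form gives -7. They agree.
Suppose the result is true for r = j, so P(j) = j(-3j^2 - j - 3).
Then P(j+1) = P(j) + (7j - 9(j + 1)^2 + 2) = (j(-3j^2 - j - 3)) + (7j - 9(j + 1)^2 + 2).
Simplifying, P(j+1) = -(j + 1)(3j^2 + 7j + 7) = -(j+1)(3(j+1)^2 + (j+1) + 3),
which is the closed form with r = j+1.
By the principle of mathematical induction, the result holds for all r ≥ 1.

P(r) = -r(3r^2 + r + 3)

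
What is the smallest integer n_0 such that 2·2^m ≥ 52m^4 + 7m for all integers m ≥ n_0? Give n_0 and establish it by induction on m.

At m = 22: 8388608 < 12181466, so the inequality fails and n_0 ≥ 23. We prove 2·2^m ≥ 52m^4 + 7m for all m ≥ 23.
For the base case m = 23: 2·2^m = 16777216 and 52m^4 + 7m = 14551893, so 16777216 ≥ 14551893.
Inductive step: assume the claim holds for m = j, so 2·2^j ≥ 52j^4 + 7j.
Then 2·2^(j + 1) = 2·(2·2^j) ≥ 2·(52j^4 + 7j).
Also, for j ≥ 23 we have 2·(52j^4 + 7j) ≥ 52(j+1)^4 + 7(j+1), since 2·(52j^4 + 7j) − (52(j+1)^4 + 7(j+1)) = 52j^4 - 208j^3 - 312j^2 - 201j - 59, which is nonnegative for all j ≥ 23.
Combining, 2·2^(j + 1) ≥ 52(j+1)^4 + 7(j+1).
This completes the induction.
Hence the smallest such n_0 is 23.

n_0 = 23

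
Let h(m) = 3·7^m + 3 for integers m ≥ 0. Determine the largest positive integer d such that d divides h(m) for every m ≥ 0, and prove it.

Computing the first values: h(0) = 6 and h(1) = 24; gcd(6, 24) = 6, so d ≤ 6.
We prove 6 | 3·7^m + 3 for all m ≥ 0 by induction on m.
Base step (m = 0): h(0) = 6 = 6·(1), so 6 | h(0).
For the inductive step, assume it holds for an arbitrary r ≥ 0, i.e. 6 | h(r). Then
h(r+1) = 3·7^(r+1) + 3 = 7·(3·7^r + 3) - 18 = 7·h(r) - 18. The first term is divisible by 6 by the inductive hypothesis, and -18 is divisible by 6. Hence 6 | h(r+1).
By induction, the statement is established for all m ≥ 0.
Therefore the largest such d is 6.

d = 6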